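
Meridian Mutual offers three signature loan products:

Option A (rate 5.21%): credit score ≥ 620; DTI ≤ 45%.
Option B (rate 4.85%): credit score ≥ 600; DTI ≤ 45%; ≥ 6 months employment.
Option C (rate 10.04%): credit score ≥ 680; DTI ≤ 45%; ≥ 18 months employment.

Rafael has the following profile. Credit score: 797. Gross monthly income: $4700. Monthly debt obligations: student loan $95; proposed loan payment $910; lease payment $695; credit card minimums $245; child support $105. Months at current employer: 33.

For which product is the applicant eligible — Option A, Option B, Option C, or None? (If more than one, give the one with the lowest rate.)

Option B

Total debts = (95 + 910 + 695 + 245 + 105) = 2,050; DTI = 2,050/4,700 = 43.6%.
Option A: score 797 ≥ 620; DTI 43.6% ≤ 45% → qualifies.
Option B: score 797 ≥ 600; DTI 43.6% ≤ 45%; employment 33 ≥ 6 mo → qualifies.
Option C: score 797 ≥ 680; DTI 43.6% ≤ 45%; employment 33 ≥ 18 mo → qualifies.
Qualifying: Option A, Option B, Option C. Lowest rate is 4.85% → Option B.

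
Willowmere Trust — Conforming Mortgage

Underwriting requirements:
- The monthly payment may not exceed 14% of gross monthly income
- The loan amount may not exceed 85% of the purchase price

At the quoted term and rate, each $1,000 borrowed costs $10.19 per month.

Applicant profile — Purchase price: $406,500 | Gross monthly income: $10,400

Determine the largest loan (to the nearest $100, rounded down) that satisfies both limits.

$142,800

Payment cap: 14% × $10,400 = $1,456/month.
At $10.19 per $1,000, that supports 1,456/10.19 × 1,000 ≈ $142,885 → $142,800.
LTV cap: 85% × $406,500 = $345,525 → $345,500.
Binding constraint: payment-to-income.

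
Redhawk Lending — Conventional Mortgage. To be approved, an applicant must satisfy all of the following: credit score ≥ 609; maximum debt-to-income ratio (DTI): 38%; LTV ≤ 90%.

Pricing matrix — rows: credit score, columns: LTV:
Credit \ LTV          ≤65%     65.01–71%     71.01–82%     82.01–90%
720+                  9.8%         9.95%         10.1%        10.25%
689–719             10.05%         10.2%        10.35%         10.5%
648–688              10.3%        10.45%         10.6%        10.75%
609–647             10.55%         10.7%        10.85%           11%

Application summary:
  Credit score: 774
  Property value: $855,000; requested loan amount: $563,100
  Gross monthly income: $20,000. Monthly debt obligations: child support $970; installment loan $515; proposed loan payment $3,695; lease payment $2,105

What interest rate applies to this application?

Credit score 774 ≥ 609; Total monthly debts = (970 + 515 + 3,695 + 2,105) = 7,285. DTI = 7,285/20,000 = 36.4% ≤ 38%
LTV: 563,100 ÷ 855,000 = 65.9%, within 90% cap
Row: 774 falls in 720+. Column: 65.9% falls in 65.01–71%. Rate = 9.95%.

9.95%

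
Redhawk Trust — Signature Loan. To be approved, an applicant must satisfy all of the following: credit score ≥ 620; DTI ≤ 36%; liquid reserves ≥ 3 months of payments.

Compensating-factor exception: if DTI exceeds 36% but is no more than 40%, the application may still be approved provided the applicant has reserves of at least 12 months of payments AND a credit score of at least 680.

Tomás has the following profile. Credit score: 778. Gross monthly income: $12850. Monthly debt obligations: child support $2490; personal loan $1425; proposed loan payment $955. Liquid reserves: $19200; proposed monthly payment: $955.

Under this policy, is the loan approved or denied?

Approved

Credit score 778 ≥ 620 (meets base)
Total debts = (2,490 + 1,425 + 955) = 4,870. DTI: 4,870 ÷ 12,850 = 37.9%, over the 36% base limit.
Reserves: 19,200 ÷ 955 = 20.1 months (meets 3-month minimum)
37.9% falls in the override range (36%–40%), so the compensating-factor test applies.
Reserves 20.1 ≥ 12 months; credit score 778 ≥ 680.
Both compensating conditions met → exception applies.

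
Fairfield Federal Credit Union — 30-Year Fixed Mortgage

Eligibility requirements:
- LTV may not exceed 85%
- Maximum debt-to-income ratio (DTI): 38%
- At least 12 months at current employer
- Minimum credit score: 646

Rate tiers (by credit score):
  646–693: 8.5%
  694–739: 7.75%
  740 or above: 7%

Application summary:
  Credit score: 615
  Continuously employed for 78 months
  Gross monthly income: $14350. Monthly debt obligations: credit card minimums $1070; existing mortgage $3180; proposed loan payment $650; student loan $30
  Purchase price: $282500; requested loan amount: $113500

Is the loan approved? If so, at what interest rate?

Credit score 615 < 646 (below minimum)
Total monthly debts = (1,070 + 3,180 + 650 + 30) = 4,930. Debt-to-income = 4,930/14,350 = 34.4% — meets 38% limit
LTV: 113,500 ÷ 282,500 = 40.2%, within 85% cap
Employment 78 ≥ 12 months
Not all requirements met → denied.

Denied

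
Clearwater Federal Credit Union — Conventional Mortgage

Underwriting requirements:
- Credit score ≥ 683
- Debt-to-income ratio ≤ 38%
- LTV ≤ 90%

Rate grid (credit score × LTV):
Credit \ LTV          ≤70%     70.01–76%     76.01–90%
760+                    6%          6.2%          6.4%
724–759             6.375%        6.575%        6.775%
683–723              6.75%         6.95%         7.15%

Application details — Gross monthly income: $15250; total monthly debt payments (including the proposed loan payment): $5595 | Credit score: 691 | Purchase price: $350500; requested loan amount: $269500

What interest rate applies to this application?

Credit score 691 ≥ 683; Debt-to-income = 5,595/15,250 = 36.7% — meets 38% limit
LTV = 269,500/350,500 = 76.9% ≤ 90%
Credit 691 → row 683–723; LTV 76.9% → column 76.01–90%. Grid cell → 7.15%.

7.15%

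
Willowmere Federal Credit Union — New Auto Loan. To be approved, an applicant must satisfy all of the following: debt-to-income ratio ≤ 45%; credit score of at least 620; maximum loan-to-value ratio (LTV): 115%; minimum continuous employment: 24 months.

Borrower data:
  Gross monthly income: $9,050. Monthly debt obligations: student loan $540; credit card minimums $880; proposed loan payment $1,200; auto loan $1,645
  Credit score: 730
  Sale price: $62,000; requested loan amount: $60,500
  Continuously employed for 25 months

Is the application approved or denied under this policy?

Denied

Total monthly debts = (540 + 880 + 1,200 + 1,645) = 4,265. Debt-to-income = 4,265/9,050 = 47.1% — over 45% limit
Credit score 730 ≥ 620 (meets)
LTV = 60,500/62,000 = 97.6% ≤ 115%
Employment 25 ≥ 24 months
Fails on DTI.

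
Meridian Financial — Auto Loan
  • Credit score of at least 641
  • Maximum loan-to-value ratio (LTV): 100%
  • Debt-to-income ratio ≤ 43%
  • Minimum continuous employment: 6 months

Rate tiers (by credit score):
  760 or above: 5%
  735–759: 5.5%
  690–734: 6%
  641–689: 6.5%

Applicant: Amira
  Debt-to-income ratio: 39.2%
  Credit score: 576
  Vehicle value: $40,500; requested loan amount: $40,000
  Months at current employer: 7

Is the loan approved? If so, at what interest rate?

Denied

Credit score 576 < 641 (below minimum)
LTV: 40,000 ÷ 40,500 = 98.8%, within 100% cap
DTI 39.2% is within the 43% limit
Employment 7 ≥ 6 months
Not all requirements met → denied.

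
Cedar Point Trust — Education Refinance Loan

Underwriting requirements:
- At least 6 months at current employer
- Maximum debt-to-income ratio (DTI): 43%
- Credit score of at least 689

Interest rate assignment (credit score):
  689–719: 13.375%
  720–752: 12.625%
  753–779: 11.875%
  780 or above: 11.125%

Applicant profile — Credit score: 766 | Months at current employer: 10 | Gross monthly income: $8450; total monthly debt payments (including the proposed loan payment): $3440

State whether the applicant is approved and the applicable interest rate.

Approved at 11.875%

Credit score 766 ≥ 689 (meets minimum)
Employment 10 ≥ 6 months
DTI = 3,440/8,450 = 40.7% ≤ 43%
All requirements met. Score 766 falls in the 753–779 tier → 11.875%.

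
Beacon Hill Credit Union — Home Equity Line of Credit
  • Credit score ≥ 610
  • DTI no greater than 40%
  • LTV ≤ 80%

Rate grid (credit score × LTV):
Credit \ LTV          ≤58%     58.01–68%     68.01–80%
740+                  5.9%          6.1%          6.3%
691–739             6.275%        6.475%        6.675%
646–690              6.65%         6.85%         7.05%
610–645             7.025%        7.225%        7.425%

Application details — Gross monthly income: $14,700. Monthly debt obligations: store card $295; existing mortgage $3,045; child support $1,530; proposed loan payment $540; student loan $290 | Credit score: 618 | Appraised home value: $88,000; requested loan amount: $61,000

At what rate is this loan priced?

7.425%

Credit score 618 ≥ 610; Total monthly debts = (295 + 3,045 + 1,530 + 540 + 290) = 5,700. Debt-to-income = 5,700/14,700 = 38.8% — meets 40% limit
LTV = 61,000/88,000 = 69.3% ≤ 80%
Credit 618 → row 610–645; LTV 69.3% → column 68.01–80%. Grid cell → 7.425%.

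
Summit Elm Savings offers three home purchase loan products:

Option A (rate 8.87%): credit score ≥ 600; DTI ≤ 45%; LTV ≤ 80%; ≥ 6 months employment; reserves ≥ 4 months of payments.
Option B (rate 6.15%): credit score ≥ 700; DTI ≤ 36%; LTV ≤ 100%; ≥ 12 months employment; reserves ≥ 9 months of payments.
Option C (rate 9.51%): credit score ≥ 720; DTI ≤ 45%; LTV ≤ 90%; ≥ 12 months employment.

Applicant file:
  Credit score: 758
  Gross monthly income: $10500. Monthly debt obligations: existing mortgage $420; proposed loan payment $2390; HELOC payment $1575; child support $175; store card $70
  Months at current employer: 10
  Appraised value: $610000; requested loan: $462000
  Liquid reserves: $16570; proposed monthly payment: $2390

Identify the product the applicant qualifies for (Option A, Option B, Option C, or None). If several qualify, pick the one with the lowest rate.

Option A

Total debts = (420 + 2,390 + 1,575 + 175 + 70) = 4,630; DTI = 4,630/10,500 = 44.1%.
LTV = 462,000/610,000 = 75.7%.
Reserves = 16,570/2,390 = 6.9 months.
Option A: score 758 ≥ 600; DTI 44.1% ≤ 45%; LTV 75.7% ≤ 80%; employment 10 ≥ 6 mo; reserves 6.9 ≥ 4 mo → qualifies.
Option B: score 758 ≥ 700; DTI 44.1% > 36%; LTV 75.7% ≤ 100%; employment 10 < 12 mo; reserves 6.9 < 9 mo → does not qualify.
Option C: score 758 ≥ 720; DTI 44.1% ≤ 45%; LTV 75.7% ≤ 90%; employment 10 < 12 mo → does not qualify.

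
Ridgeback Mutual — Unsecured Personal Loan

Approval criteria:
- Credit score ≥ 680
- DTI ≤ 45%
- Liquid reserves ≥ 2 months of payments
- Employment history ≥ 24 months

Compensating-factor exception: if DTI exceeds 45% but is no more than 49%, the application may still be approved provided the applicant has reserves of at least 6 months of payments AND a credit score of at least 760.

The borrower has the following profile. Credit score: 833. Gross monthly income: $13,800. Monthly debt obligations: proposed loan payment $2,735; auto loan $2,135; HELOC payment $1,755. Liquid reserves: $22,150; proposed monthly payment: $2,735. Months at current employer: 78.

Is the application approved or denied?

Credit score 833 ≥ 680 (meets base)
Total debts = (2,735 + 2,135 + 1,755) = 6,625. DTI = 6,625/13,800 = 48% > 45% — standard DTI limit exceeded.
Reserves: 22,150 ÷ 2,735 = 8.1 months (meets 2-month minimum)
Employment 78 ≥ 24 months
DTI 48% is within the 45%–49% exception band; checking compensating factors.
Reserves 8.1 ≥ 6 months; credit score 833 ≥ 760.
Both override conditions satisfied; DTI exception granted.

Approved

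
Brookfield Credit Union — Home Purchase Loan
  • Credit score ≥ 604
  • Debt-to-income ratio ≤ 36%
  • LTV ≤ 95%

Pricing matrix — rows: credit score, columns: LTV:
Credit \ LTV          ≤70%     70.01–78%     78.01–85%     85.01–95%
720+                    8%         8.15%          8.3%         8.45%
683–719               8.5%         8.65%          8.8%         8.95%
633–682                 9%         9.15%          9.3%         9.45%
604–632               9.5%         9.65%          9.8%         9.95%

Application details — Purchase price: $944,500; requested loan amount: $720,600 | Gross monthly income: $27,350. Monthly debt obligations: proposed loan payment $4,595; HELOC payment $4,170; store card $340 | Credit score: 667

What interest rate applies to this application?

9.15%

Credit score 667 ≥ 604; Total monthly debts = (4,595 + 4,170 + 340) = 9,105. Debt-to-income = 9,105/27,350 = 33.3% — meets 36% limit
Loan-to-value = 720,600/944,500 = 76.3% — pass (95% max)
Credit 667 → row 633–682; LTV 76.3% → column 70.01–78%. Grid cell → 9.15%.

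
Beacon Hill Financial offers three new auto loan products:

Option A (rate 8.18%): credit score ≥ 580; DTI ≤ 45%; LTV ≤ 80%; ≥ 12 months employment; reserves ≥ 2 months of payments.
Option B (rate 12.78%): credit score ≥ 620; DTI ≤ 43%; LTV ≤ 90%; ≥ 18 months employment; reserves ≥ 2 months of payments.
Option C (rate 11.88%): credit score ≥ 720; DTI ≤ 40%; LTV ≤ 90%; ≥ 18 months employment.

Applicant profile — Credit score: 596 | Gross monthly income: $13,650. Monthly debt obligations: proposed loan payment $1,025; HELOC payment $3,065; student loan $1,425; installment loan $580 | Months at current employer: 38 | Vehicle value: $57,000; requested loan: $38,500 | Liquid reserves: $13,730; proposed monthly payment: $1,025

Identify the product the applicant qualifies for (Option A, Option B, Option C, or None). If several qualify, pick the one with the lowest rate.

Total debts = (1,025 + 3,065 + 1,425 + 580) = 6,095; DTI = 6,095/13,650 = 44.7%.
LTV = 38,500/57,000 = 67.5%.
Reserves = 13,730/1,025 = 13.4 months.
Option A: score 596 ≥ 580; DTI 44.7% ≤ 45%; LTV 67.5% ≤ 80%; employment 38 ≥ 12 mo; reserves 13.4 ≥ 2 mo → qualifies.
Option B: score 596 < 620; DTI 44.7% > 43%; LTV 67.5% ≤ 90%; employment 38 ≥ 18 mo; reserves 13.4 ≥ 2 mo → does not qualify.
Option C: score 596 < 720; DTI 44.7% > 40%; LTV 67.5% ≤ 90%; employment 38 ≥ 18 mo → does not qualify.

Option A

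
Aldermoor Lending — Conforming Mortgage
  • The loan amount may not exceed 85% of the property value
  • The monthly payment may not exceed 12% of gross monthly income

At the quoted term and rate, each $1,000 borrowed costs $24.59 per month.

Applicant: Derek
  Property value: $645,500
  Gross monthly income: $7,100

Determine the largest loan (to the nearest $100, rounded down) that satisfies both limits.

Payment cap: 12% × $7,100 = $852/month.
At $24.59 per $1,000, that supports 852/24.59 × 1,000 ≈ $34,648 → $34,600.
LTV cap: 85% × $645,500 = $548,675 → $548,600.
Binding constraint: payment-to-income.

$34,600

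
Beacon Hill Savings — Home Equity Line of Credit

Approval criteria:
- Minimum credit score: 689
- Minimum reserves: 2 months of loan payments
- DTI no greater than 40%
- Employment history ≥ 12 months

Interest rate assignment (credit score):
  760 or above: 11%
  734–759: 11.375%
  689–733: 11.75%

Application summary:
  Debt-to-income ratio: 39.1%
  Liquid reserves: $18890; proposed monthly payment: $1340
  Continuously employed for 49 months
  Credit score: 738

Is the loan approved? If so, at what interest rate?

Approved at 11.375%

Credit score 738 ≥ 689 (meets minimum)
DTI 39.1% ≤ 40%
Reserves: 18,890 ÷ 1,340 = 14.1 months (meets 2-month minimum)
Employment 49 ≥ 12 months
All requirements met. Score 738 falls in the 734–759 tier → 11.375%.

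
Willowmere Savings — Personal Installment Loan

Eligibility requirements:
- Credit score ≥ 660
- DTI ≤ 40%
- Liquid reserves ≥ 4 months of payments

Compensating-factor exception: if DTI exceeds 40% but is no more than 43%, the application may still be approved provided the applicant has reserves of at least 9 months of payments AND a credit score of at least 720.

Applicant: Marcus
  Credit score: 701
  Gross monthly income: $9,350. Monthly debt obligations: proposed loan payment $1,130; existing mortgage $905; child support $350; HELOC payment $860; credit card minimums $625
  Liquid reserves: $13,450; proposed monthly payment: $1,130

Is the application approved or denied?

Denied

Credit score 701 ≥ 660 (meets base)
Total debts = (1,130 + 905 + 350 + 860 + 625) = 3,870. DTI = 3,870/9,350 = 41.4% > 40% — standard DTI limit exceeded.
Reserves: 13,450 ÷ 1,130 = 11.9 months (meets 4-month minimum)
41.4% falls in the override range (40%–43%), so the compensating-factor test applies.
Reserves 11.9 ≥ 9 months; credit score 701 < 720.
Override conditions not both satisfied; exception does not apply.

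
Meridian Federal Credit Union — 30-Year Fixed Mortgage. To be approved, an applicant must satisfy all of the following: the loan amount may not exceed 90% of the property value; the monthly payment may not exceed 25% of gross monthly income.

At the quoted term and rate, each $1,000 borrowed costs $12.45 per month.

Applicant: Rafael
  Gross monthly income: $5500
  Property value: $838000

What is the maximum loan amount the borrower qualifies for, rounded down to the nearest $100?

$110,400

Payment cap: 25% × $5,500 = $1,375/month.
At $12.45 per $1,000, that supports 1,375/12.45 × 1,000 ≈ $110,441 → $110,400.
LTV cap: 90% × $838,000 = $754,200 → $754,200.
Binding constraint: payment-to-income.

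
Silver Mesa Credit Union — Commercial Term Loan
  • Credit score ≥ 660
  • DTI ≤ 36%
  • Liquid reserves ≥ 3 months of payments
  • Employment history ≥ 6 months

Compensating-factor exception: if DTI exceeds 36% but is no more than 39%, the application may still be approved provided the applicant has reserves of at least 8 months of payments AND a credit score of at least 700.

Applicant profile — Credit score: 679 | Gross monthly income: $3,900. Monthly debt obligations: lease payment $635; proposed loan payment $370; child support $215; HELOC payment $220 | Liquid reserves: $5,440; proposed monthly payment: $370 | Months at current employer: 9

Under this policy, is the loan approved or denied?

Denied

Credit score 679 ≥ 660 (meets base)
Total debts = (635 + 370 + 215 + 220) = 1,440. DTI: 1,440 ÷ 3,900 = 36.9%, over the 36% base limit.
Reserves: 5,440 ÷ 370 = 14.7 months (meets 3-month minimum)
Employment 9 ≥ 6 months
DTI 36.9% is within the 36%–39% exception band; checking compensating factors.
Override check — reserves: 14.7 mo (ok); score: 679 (below 700).
Compensating-factor requirement not fully met.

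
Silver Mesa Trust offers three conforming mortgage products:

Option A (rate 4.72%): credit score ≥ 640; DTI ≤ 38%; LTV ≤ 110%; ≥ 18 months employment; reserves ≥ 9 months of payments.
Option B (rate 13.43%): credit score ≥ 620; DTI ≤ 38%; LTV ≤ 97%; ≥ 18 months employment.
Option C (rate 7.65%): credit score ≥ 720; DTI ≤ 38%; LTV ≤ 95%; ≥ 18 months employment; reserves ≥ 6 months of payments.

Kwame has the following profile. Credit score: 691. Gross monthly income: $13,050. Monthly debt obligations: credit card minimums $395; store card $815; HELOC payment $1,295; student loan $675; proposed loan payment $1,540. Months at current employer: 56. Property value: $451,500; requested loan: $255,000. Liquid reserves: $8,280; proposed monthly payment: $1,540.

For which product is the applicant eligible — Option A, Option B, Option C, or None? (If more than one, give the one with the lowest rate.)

Option B

Total debts = (395 + 815 + 1,295 + 675 + 1,540) = 4,720; DTI = 4,720/13,050 = 36.2%.
LTV = 255,000/451,500 = 56.5%.
Reserves = 8,280/1,540 = 5.4 months.
Option A: score 691 ≥ 640; DTI 36.2% ≤ 38%; LTV 56.5% ≤ 110%; employment 56 ≥ 18 mo; reserves 5.4 < 9 mo → does not qualify.
Option B: score 691 ≥ 620; DTI 36.2% ≤ 38%; LTV 56.5% ≤ 97%; employment 56 ≥ 18 mo → qualifies.
Option C: score 691 < 720; DTI 36.2% ≤ 38%; LTV 56.5% ≤ 95%; employment 56 ≥ 18 mo; reserves 5.4 < 6 mo → does not qualify.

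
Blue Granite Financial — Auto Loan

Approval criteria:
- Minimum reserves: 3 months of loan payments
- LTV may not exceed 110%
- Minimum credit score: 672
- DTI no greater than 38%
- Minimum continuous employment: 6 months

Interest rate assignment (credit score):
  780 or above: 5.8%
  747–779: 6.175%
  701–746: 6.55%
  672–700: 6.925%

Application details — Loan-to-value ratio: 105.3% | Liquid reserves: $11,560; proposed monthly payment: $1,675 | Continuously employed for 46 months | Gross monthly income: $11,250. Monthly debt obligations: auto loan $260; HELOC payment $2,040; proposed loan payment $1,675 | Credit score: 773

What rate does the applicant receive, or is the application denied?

Approved at 6.175%

Credit score 773 ≥ 672 (meets minimum)
Reserves = 11,560/1,675 = 6.9 months ≥ 3
LTV 105.3% — within 110%
Employment 46 ≥ 6 months
Total monthly debts = (260 + 2,040 + 1,675) = 3,975. DTI: 3,975 ÷ 11,250 = 35.3%, within the 38% cap
All requirements met. Score 773 falls in the 747–779 tier → 6.175%.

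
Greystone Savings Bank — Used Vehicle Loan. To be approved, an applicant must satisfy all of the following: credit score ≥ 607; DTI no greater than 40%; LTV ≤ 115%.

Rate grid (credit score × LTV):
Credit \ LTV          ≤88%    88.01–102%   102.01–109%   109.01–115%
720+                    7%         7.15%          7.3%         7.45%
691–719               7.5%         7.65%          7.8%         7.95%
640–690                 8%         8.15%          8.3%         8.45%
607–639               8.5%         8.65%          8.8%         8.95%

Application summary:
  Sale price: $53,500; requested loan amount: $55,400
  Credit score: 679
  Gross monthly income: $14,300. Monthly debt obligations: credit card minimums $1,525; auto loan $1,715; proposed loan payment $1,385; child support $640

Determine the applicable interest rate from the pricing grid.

8.3%

Credit score 679 ≥ 607; Total monthly debts = (1,525 + 1,715 + 1,385 + 640) = 5,265. DTI: 5,265 ÷ 14,300 = 36.8%, within the 40% cap
LTV = 55,400/53,500 = 103.6% ≤ 115%
Score 679 is in the 640–690 band; LTV 103.6% is in the 102.01–109% band → 8.3%.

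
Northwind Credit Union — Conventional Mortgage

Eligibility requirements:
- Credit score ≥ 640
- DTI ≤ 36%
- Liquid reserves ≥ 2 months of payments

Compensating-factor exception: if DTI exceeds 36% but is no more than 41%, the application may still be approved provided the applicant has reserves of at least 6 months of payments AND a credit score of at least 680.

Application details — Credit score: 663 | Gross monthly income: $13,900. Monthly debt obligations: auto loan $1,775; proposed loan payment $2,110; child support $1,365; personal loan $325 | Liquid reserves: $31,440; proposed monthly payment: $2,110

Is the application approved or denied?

Denied

Credit score 663 ≥ 640 (meets base)
Total debts = (1,775 + 2,110 + 1,365 + 325) = 5,575. DTI = 5,575/13,900 = 40.1% > 36% — standard DTI limit exceeded.
Reserves: 31,440 ÷ 2,110 = 14.9 months (meets 2-month minimum)
DTI 40.1% is within the 36%–41% exception band; checking compensating factors.
Override check — reserves: 14.9 mo (ok); score: 663 (below 680).
Override conditions not both satisfied; exception does not apply.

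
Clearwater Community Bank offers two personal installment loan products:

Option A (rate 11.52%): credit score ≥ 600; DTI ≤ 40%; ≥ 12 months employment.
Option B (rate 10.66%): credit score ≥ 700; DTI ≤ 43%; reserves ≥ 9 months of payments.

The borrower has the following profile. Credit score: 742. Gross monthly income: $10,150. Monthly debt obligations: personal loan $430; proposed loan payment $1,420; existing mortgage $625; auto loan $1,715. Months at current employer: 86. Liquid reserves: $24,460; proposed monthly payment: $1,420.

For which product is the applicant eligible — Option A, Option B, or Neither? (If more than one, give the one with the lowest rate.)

Total debts = (430 + 1,420 + 625 + 1,715) = 4,190; DTI = 4,190/10,150 = 41.3%.
Reserves = 24,460/1,420 = 17.2 months.
Option A: score 742 ≥ 600; DTI 41.3% > 40%; employment 86 ≥ 12 mo → does not qualify.
Option B: score 742 ≥ 700; DTI 41.3% ≤ 43%; reserves 17.2 ≥ 9 mo → qualifies.

Option B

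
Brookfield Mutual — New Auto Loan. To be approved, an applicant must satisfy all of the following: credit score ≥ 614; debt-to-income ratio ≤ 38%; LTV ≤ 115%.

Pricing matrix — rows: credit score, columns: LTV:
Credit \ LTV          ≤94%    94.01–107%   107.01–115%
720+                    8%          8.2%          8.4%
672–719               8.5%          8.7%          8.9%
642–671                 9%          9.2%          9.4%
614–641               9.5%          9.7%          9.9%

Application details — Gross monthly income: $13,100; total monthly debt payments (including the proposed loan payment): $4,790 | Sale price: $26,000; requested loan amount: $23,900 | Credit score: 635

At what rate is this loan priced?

Credit score 635 ≥ 614; DTI: 4,790 ÷ 13,100 = 36.6%, within the 38% cap
LTV = 23,900/26,000 = 91.9% ≤ 115%
Credit 635 → row 614–641; LTV 91.9% → column ≤94%. Grid cell → 9.5%.

9.5%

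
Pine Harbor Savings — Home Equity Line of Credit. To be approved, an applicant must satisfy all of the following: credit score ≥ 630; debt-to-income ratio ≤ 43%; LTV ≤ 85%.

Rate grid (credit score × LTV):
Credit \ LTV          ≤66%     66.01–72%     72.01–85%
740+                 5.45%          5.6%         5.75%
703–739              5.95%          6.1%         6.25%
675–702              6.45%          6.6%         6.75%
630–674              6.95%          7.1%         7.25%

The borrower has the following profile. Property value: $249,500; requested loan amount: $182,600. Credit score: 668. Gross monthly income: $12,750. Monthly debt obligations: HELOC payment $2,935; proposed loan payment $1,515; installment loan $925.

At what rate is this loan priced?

7.25%

Credit score 668 ≥ 630; Total monthly debts = (2,935 + 1,515 + 925) = 5,375. Debt-to-income = 5,375/12,750 = 42.2% — meets 43% limit
Loan-to-value = 182,600/249,500 = 73.2% — pass (85% max)
Score 668 is in the 630–674 band; LTV 73.2% is in the 72.01–85% band → 7.25%.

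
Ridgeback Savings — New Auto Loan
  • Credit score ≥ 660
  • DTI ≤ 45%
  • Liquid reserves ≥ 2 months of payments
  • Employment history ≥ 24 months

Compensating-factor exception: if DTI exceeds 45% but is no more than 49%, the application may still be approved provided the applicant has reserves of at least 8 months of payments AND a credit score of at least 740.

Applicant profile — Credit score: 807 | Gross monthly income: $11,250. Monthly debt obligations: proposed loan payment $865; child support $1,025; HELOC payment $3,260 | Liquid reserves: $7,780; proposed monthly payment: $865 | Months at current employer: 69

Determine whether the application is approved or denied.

Approved

Credit score 807 ≥ 660 (meets base)
Total debts = (865 + 1,025 + 3,260) = 5,150. DTI = 5,150/11,250 = 45.8% > 45% — standard DTI limit exceeded.
Liquid reserves cover 7,780/865 = 9.0 months — ≥ 2 required
Employment 69 ≥ 24 months
DTI 45.8% is within the 45%–49% exception band; checking compensating factors.
Reserves 9.0 ≥ 8 months; credit score 807 ≥ 740.
Both override conditions satisfied; DTI exception granted.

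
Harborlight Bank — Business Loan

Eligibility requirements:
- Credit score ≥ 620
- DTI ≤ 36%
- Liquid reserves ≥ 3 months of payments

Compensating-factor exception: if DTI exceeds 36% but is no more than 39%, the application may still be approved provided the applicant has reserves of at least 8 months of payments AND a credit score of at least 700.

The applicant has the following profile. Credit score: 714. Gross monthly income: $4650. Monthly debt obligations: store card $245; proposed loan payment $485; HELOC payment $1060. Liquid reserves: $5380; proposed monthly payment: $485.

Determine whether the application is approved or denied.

Credit score 714 ≥ 620 (meets base)
Total debts = (245 + 485 + 1,060) = 1,790. DTI: 1,790 ÷ 4,650 = 38.5%, over the 36% base limit.
Reserves: 5,380 ÷ 485 = 11.1 months (meets 3-month minimum)
38.5% falls in the override range (36%–39%), so the compensating-factor test applies.
Reserves 11.1 ≥ 8 months; credit score 714 ≥ 700.
Both compensating conditions met → exception applies.

Approved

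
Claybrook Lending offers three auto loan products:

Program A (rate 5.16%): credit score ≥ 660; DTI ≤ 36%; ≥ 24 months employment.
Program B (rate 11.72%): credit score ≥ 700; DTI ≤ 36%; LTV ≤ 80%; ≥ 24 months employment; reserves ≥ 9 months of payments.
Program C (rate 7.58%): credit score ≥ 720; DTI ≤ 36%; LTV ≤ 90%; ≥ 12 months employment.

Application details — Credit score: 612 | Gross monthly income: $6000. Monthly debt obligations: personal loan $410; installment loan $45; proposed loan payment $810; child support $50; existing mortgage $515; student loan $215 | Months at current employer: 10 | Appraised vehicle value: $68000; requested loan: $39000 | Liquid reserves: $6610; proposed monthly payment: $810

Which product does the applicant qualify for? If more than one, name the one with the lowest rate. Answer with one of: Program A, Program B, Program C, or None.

Total debts = (410 + 45 + 810 + 50 + 515 + 215) = 2,045; DTI = 2,045/6,000 = 34.1%.
LTV = 39,000/68,000 = 57.4%.
Reserves = 6,610/810 = 8.2 months.
Program A: score 612 < 660; DTI 34.1% ≤ 36%; employment 10 < 24 mo → does not qualify.
Program B: score 612 < 700; DTI 34.1% ≤ 36%; LTV 57.4% ≤ 80%; employment 10 < 24 mo; reserves 8.2 < 9 mo → does not qualify.
Program C: score 612 < 720; DTI 34.1% ≤ 36%; LTV 57.4% ≤ 90%; employment 10 < 12 mo → does not qualify.

None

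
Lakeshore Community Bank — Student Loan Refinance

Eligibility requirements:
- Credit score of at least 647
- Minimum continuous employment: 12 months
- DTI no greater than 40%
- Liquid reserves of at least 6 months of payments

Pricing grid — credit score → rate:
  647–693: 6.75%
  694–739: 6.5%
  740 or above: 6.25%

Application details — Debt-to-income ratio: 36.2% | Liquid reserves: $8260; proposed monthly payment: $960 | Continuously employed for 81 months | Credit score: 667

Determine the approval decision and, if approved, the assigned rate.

Approved at 6.75%

Credit score 667 ≥ 647 (meets minimum)
Employment 81 ≥ 12 months
DTI 36.2% is within the 40% limit
Reserves: 8,260 ÷ 960 = 8.6 months (meets 6-month minimum)
All requirements met. Score 667 falls in the 647–693 tier → 6.75%.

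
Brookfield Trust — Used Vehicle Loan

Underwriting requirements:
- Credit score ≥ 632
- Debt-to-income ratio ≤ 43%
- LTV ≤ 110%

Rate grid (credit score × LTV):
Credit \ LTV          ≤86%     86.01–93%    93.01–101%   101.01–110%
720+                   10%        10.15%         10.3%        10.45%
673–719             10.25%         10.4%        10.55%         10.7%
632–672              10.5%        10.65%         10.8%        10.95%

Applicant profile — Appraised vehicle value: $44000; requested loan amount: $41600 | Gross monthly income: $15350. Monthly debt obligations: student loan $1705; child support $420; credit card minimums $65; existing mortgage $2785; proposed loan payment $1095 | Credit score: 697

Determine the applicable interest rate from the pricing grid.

10.55%

Credit score 697 ≥ 632; Total monthly debts = (1,705 + 420 + 65 + 2,785 + 1,095) = 6,070. DTI = 6,070/15,350 = 39.5% ≤ 43%
Loan-to-value = 41,600/44,000 = 94.5% — pass (110% max)
Row: 697 falls in 673–719. Column: 94.5% falls in 93.01–101%. Rate = 10.55%.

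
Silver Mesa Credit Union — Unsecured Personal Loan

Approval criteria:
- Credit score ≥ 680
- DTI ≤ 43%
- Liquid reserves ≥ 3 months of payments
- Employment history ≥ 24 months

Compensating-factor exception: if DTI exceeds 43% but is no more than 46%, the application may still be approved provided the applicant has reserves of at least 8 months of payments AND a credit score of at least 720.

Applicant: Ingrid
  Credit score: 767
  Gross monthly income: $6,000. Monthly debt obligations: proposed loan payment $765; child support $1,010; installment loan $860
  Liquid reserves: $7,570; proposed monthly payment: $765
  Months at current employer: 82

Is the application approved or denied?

Credit score 767 ≥ 680 (meets base)
Total debts = (765 + 1,010 + 860) = 2,635. DTI: 2,635 ÷ 6,000 = 43.9%, over the 43% base limit.
Reserves: 7,570 ÷ 765 = 9.9 months (meets 3-month minimum)
Employment 82 ≥ 24 months
43.9% falls in the override range (43%–46%), so the compensating-factor test applies.
Override check — reserves: 9.9 mo (ok); score: 767 (ok).
Both override conditions satisfied; DTI exception granted.

Approved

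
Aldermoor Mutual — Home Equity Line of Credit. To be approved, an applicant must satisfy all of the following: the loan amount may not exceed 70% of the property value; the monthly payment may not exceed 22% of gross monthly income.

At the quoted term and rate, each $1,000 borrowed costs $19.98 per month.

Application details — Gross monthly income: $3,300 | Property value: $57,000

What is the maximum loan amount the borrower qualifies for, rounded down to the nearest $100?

Payment cap: 22% × $3,300 = $726/month.
At $19.98 per $1,000, that supports 726/19.98 × 1,000 ≈ $36,336 → $36,300.
LTV cap: 70% × $57,000 = $39,900 → $39,900.
Binding constraint: payment-to-income.

$36,300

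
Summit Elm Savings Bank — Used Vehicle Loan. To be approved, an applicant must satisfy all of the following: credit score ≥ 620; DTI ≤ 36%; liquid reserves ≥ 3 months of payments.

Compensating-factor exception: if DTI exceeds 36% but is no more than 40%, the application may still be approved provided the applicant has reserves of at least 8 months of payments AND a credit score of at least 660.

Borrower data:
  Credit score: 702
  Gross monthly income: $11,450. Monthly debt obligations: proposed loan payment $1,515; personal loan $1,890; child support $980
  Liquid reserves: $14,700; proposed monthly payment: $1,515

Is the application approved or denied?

Approved

Credit score 702 ≥ 620 (meets base)
Total debts = (1,515 + 1,890 + 980) = 4,385. DTI = 4,385/11,450 = 38.3% > 36% — standard DTI limit exceeded.
Reserves = 14,700/1,515 = 9.7 months ≥ 3
38.3% falls in the override range (36%–40%), so the compensating-factor test applies.
Reserves 9.7 ≥ 8 months; credit score 702 ≥ 660.
Both override conditions satisfied; DTI exception granted.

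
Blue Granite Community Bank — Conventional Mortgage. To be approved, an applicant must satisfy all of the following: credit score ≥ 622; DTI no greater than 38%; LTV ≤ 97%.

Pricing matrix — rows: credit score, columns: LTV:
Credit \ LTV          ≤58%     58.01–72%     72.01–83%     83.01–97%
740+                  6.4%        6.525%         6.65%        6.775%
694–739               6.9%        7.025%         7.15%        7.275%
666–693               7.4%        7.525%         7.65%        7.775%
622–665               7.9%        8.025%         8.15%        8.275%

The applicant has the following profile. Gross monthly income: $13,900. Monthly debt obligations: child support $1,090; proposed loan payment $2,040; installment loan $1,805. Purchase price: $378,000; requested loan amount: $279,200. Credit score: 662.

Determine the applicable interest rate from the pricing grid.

Credit score 662 ≥ 622; Total monthly debts = (1,090 + 2,040 + 1,805) = 4,935. DTI = 4,935/13,900 = 35.5% ≤ 38%
LTV = 279,200/378,000 = 73.9% ≤ 97%
Row: 662 falls in 622–665. Column: 73.9% falls in 72.01–83%. Rate = 8.15%.

8.15%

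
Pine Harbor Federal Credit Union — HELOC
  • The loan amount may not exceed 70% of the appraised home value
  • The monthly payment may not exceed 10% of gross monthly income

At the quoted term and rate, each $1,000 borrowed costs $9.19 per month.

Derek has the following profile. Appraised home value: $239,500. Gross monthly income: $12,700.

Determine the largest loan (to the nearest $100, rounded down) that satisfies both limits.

Payment cap: 10% × $12,700 = $1,270/month.
At $9.19 per $1,000, that supports 1,270/9.19 × 1,000 ≈ $138,193 → $138,100.
LTV cap: 70% × $239,500 = $167,650 → $167,600.
Binding constraint: payment-to-income.

$138,100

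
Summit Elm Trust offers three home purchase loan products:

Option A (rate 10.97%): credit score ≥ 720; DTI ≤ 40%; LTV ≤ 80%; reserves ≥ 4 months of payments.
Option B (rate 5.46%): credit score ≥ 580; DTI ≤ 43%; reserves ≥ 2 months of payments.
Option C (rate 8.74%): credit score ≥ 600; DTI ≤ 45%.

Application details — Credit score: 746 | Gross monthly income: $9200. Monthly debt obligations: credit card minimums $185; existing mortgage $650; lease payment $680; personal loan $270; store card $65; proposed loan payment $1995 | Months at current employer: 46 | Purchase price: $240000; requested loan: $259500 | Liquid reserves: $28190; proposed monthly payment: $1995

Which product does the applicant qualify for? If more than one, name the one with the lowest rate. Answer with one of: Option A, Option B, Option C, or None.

Option B

Total debts = (185 + 650 + 680 + 270 + 65 + 1,995) = 3,845; DTI = 3,845/9,200 = 41.8%.
LTV = 259,500/240,000 = 108.1%.
Reserves = 28,190/1,995 = 14.1 months.
Option A: score 746 ≥ 720; DTI 41.8% > 40%; LTV 108.1% > 80%; reserves 14.1 ≥ 4 mo → does not qualify.
Option B: score 746 ≥ 580; DTI 41.8% ≤ 43%; reserves 14.1 ≥ 2 mo → qualifies.
Option C: score 746 ≥ 600; DTI 41.8% ≤ 45% → qualifies.
Qualifying: Option B, Option C. Lowest rate is 5.46% → Option B.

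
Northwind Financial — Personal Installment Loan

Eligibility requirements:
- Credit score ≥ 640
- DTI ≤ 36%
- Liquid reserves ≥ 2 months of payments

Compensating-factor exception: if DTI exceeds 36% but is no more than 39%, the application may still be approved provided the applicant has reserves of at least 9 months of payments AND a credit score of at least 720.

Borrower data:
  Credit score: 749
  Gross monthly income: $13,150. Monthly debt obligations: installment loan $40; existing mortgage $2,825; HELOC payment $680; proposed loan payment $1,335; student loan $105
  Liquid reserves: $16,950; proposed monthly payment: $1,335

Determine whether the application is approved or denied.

Credit score 749 ≥ 640 (meets base)
Total debts = (40 + 2,825 + 680 + 1,335 + 105) = 4,985. DTI: 4,985 ÷ 13,150 = 37.9%, over the 36% base limit.
Reserves: 16,950 ÷ 1,335 = 12.7 months (meets 2-month minimum)
37.9% falls in the override range (36%–39%), so the compensating-factor test applies.
Override check — reserves: 12.7 mo (ok); score: 749 (ok).
Both override conditions satisfied; DTI exception granted.

Approved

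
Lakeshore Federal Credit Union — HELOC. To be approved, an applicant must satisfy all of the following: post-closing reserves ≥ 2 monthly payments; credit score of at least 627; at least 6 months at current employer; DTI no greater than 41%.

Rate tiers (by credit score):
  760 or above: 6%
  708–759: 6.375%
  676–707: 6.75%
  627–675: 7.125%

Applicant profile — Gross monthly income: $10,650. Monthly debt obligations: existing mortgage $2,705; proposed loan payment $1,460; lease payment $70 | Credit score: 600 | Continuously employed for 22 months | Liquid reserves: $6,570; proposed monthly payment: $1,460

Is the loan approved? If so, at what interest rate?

Denied

Credit score 600 < 627 (below minimum)
Employment 22 ≥ 6 months
Total monthly debts = (2,705 + 1,460 + 70) = 4,235. DTI: 4,235 ÷ 10,650 = 39.8%, within the 41% cap
Reserves: 6,570 ÷ 1,460 = 4.5 months (meets 2-month minimum)
Not all requirements met → denied.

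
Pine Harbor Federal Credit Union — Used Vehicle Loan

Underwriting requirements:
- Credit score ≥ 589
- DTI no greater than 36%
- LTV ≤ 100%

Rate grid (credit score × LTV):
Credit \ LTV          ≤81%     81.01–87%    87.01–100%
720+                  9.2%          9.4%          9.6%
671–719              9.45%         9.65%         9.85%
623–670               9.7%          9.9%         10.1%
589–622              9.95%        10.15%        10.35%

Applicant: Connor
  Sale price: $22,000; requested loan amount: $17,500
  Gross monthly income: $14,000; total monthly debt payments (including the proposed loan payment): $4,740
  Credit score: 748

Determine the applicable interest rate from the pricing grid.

9.2%

Credit score 748 ≥ 589; Debt-to-income = 4,740/14,000 = 33.9% — meets 36% limit
LTV = 17,500/22,000 = 79.5% ≤ 100%
Row: 748 falls in 720+. Column: 79.5% falls in ≤81%. Rate = 9.2%.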